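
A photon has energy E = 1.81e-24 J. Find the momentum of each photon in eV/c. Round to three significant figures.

1.13e-5 eV/c

(c = 2.99792458e8 m/s, 1 eV = 1.602176634e-19 J.)
Apply p = E/c: p = 6.038e-33 kg·m/s.
Converting to eV/c: p = 1.130e-5 eV/c ≈ 1.13e-5 eV/c.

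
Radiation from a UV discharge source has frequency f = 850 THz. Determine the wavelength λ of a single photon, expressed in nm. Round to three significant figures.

Convert to SI: f = 850 THz = 8.5·10^14 Hz.
Apply λ = c/f: λ = 3.527·10^-7 m.
Converting to nm: λ = 352.7 nm ≈ 353 nm.

353 nm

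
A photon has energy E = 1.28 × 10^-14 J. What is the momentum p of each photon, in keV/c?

Use c = 2.99792458 × 10^8 m/s, 1 eV = 1.602176634 × 10^-19 J.
Since p = E/c for a photon, p = 4.270 × 10^-23 kg·m/s.
Converting to keV/c: p = 79.89 keV/c ≈ 79.9 keV/c.

79.9 keV/c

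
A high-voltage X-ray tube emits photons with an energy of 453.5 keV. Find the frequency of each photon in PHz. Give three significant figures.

1.10e5 PHz

First convert: E = 453.5 keV = 7.2659e-14 J.
Since f = E/h for a photon, f = 1.097e20 Hz.
Converting to PHz: f = 109700 PHz ≈ 1.10e5 PHz.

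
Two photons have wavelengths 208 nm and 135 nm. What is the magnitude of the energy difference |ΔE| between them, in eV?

Using E = hc/λ: E₁ = 9.550e-19 J, E₂ = 1.471e-18 J.
|ΔE| = |9.550e-19 − 1.471e-18| = 5.16e-19 J = 3.22 eV.

3.22 eV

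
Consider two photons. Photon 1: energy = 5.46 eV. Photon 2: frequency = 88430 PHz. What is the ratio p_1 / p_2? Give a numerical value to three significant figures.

p_1 = 2.918e-27 kg·m/s (from energy = 5.46 eV, via p = E/c).
p_2 = 1.954e-22 kg·m/s (from frequency = 88430 PHz, via p = hf/c).
Ratio = 2.918e-27 / 1.954e-22 = 1.49e-5.

1.49e-5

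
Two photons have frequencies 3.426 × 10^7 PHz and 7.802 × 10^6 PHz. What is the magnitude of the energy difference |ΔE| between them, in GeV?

0.109 GeV

Using E = hf: E₁ = 2.2701 × 10^-11 J, E₂ = 5.1697 × 10^-12 J.
|ΔE| = |2.2701 × 10^-11 − 5.1697 × 10^-12| = 1.75 × 10^-11 J = 0.109 GeV.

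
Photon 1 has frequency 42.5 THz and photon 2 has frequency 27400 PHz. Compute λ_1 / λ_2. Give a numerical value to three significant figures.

6.45 × 10^5

λ_1 = 7.054 × 10^-6 m (from frequency = 42.5 THz, via λ = c/f).
λ_2 = 1.094 × 10^-11 m (from frequency = 27400 PHz, via λ = c/f).
Ratio = 7.054 × 10^-6 / 1.094 × 10^-11 = 6.45 × 10^5.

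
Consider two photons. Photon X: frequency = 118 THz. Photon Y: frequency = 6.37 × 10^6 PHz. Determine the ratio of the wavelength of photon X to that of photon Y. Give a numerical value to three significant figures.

5.40 × 10^7

λ_X = 2.541 × 10^-6 m (from frequency = 118 THz, via λ = c/f).
λ_Y = 4.706 × 10^-14 m (from frequency = 6.37 × 10^6 PHz, via λ = c/f).
Ratio = 2.541 × 10^-6 / 4.706 × 10^-14 = 5.40 × 10^7.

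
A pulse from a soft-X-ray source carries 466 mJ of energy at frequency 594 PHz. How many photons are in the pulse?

1.18e15 photons

Per-photon energy: E = 3.936e-16 J (from frequency = 594 PHz).
N = E_total / E_photon = 0.466 J / 3.936e-16 J = 1.18e15.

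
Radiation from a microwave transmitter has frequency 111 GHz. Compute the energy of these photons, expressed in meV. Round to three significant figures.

First convert: f = 111 GHz = 1.11e11 Hz.
The photon relation is E = hf, giving E = 7.355e-23 J.
Converting to meV: E = 0.4591 meV ≈ 0.459 meV.

0.459 meV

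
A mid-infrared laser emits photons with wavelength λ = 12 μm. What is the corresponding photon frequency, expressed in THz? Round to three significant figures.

25.0 THz

(c = 2.99792458 × 10^8 m/s.)
In SI units: λ = 12 μm = 1.2 × 10^-5 m.
For a photon f = c/λ, so f = 2.498 × 10^13 Hz.
Converting to THz: f = 24.98 THz ≈ 25.0 THz.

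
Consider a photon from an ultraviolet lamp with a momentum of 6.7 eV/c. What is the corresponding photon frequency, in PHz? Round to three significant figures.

First convert: p = 6.7 eV/c = 3.5807e-27 kg·m/s.
For a photon f = pc/h, so f = 1.620e15 Hz.
Converting to PHz: f = 1.620 PHz ≈ 1.62 PHz.

1.62 PHz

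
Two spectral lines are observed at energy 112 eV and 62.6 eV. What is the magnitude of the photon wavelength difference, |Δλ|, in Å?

87.4 Å

Using λ = hc/E: λ₁ = 1.107·10^-8 m, λ₂ = 1.981·10^-8 m.
|Δλ| = |1.107·10^-8 − 1.981·10^-8| = 8.74·10^-9 m = 87.4 Å.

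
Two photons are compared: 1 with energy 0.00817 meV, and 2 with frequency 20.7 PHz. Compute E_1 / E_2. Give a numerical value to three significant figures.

9.54e-8

E_1 = 1.309e-24 J (from energy = 0.00817 meV, via E given directly).
E_2 = 1.372e-17 J (from frequency = 20.7 PHz, via E = hf).
Ratio = 1.309e-24 / 1.372e-17 = 9.54e-8.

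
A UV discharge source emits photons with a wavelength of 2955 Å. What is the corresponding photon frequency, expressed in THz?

1010 THz

Convert to SI: λ = 2955 Å = 2.955e-7 m.
For a photon f = c/λ, so f = 1.015e15 Hz.
Converting to THz: f = 1015 THz ≈ 1010 THz.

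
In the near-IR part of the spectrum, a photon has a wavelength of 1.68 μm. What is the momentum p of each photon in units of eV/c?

0.738 eV/c

Convert to SI: λ = 1.68 μm = 1.68 × 10^-6 m.
The photon relation is p = h/λ, giving p = 3.944 × 10^-28 kg·m/s.
Converting to eV/c: p = 0.7380 eV/c ≈ 0.738 eV/c.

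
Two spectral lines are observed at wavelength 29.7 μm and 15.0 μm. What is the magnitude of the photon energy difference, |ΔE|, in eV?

Using E = hc/λ: E₁ = 6.688·10^-21 J, E₂ = 1.324·10^-20 J.
|ΔE| = |6.688·10^-21 − 1.324·10^-20| = 6.55·10^-21 J = 0.0409 eV.

0.0409 eV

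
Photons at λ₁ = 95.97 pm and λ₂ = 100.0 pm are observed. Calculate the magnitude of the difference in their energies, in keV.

Using E = hc/λ: E₁ = 2.0699e-15 J, E₂ = 1.9864e-15 J.
|ΔE| = |2.0699e-15 − 1.9864e-15| = 8.34e-17 J = 0.521 keV.

0.521 keV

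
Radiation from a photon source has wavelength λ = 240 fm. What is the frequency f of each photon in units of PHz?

1.25·10^6 PHz

Use c = 2.99792458·10^8 m/s.
In SI units: λ = 240 fm = 2.40·10^-13 m.
For a photon f = c/λ, so f = 1.249·10^21 Hz.
Converting to PHz: f = 1.249·10^6 PHz ≈ 1.25·10^6 PHz.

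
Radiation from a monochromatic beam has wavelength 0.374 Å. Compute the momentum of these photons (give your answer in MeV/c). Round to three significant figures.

0.0332 MeV/c

In SI units: λ = 0.374 Å = 3.74·10^-11 m.
Apply p = h/λ: p = 1.772·10^-23 kg·m/s.
Converting to MeV/c: p = 0.03315 MeV/c ≈ 0.0332 MeV/c.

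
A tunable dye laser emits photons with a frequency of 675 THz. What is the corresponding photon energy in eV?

2.79 eV

Take h = 6.62607015 × 10^-34 J·s, 1 eV = 1.602176634 × 10^-19 J.
Convert to SI: f = 675 THz = 6.75 × 10^14 Hz.
Apply E = hf: E = 4.473 × 10^-19 J.
Converting to eV: E = 2.792 eV ≈ 2.79 eV.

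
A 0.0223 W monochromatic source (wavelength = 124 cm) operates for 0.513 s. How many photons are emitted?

Total energy: E_total = P·t = 0.0223 × 0.513 = 0.01144 J.
Per-photon energy: E = 1.602e-25 J.
N = E_total / E_photon = 7.14e22.

7.14e22 photons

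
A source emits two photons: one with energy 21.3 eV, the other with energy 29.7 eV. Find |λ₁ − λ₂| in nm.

16.5 nm

Using λ = hc/E: λ₁ = 5.821 × 10^-8 m, λ₂ = 4.175 × 10^-8 m.
|Δλ| = |5.821 × 10^-8 − 4.175 × 10^-8| = 1.65 × 10^-8 m = 16.5 nm.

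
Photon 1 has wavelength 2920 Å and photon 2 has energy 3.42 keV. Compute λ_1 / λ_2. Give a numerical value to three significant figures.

805

λ_1 = 2.920 × 10^-7 m (from wavelength = 2920 Å, via λ given directly).
λ_2 = 3.625 × 10^-10 m (from energy = 3.42 keV, via λ = hc/E).
Ratio = 2.920 × 10^-7 / 3.625 × 10^-10 = 805.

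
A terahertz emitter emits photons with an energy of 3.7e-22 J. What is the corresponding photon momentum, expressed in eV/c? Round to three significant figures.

2.31e-3 eV/c

Apply p = E/c: p = 1.234e-30 kg·m/s.
Converting to eV/c: p = 0.002309 eV/c ≈ 2.31e-3 eV/c.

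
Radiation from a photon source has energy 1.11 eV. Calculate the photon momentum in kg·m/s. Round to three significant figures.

In SI units: E = 1.11 eV = 1.7784e-19 J.
The photon relation is p = E/c, giving p = 5.932e-28 kg·m/s.
So p ≈ 5.93e-28 kg·m/s.

5.93e-28 kg·m/s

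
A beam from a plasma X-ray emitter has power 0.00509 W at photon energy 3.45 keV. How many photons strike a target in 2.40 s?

2.21e13 photons

Total energy: E_total = P·t = 0.00509 × 2.40 = 0.01222 J.
Per-photon energy: E = 5.528e-16 J.
N = E_total / E_photon = 2.21e13.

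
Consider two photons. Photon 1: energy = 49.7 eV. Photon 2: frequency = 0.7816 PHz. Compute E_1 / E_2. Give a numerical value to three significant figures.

E_1 = 7.963e-18 J (from energy = 49.7 eV, via E given directly).
E_2 = 5.179e-19 J (from frequency = 0.7816 PHz, via E = hf).
Ratio = 7.963e-18 / 5.179e-19 = 15.4.

15.4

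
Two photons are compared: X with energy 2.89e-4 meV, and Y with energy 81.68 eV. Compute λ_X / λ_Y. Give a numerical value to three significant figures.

2.83e8

λ_X = 4.290 m (from energy = 2.89e-4 meV, via λ = hc/E).
λ_Y = 1.518e-8 m (from energy = 81.68 eV, via λ = hc/E).
Ratio = 4.290 / 1.518e-8 = 2.83e8.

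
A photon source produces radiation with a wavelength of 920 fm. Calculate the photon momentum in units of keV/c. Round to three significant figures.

1350 keV/c

(h = 6.62607015·10^-34 J·s, c = 2.99792458·10^8 m/s, 1 eV = 1.602176634·10^-19 J.)
Convert to SI: λ = 920 fm = 9.2·10^-13 m.
Apply p = h/λ: p = 7.202·10^-22 kg·m/s.
Converting to keV/c: p = 1348 keV/c ≈ 1350 keV/c.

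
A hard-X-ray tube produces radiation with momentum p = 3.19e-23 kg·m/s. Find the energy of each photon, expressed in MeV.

Take c = 2.99792458e8 m/s, 1 eV = 1.602176634e-19 J.
For a photon E = pc, so E = 9.563e-15 J.
Converting to MeV: E = 0.05969 MeV ≈ 0.0597 MeV.

0.0597 MeV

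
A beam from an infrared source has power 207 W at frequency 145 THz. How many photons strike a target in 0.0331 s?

Total energy: E_total = P·t = 207 × 0.0331 = 6.852 J.
Per-photon energy: E = 9.608e-20 J.
N = E_total / E_photon = 7.13e19.

7.13e19 photons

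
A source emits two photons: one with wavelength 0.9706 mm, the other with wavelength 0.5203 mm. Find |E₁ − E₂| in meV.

Using E = hc/λ: E₁ = 2.0466 × 10^-22 J, E₂ = 3.8179 × 10^-22 J.
|ΔE| = |2.0466 × 10^-22 − 3.8179 × 10^-22| = 1.77 × 10^-22 J = 1.11 meV.

1.11 meV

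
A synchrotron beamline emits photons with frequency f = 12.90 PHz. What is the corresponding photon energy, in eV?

53.4 eV

Take h = 6.62607015e-34 J·s, 1 eV = 1.602176634e-19 J.
In SI units: f = 12.90 PHz = 1.290e16 Hz.
The photon relation is E = hf, giving E = 8.548e-18 J.
Converting to eV: E = 53.35 eV ≈ 53.4 eV.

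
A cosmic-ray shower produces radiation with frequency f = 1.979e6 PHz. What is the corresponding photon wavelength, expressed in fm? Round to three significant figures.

151 fm

(c = 2.99792458e8 m/s.)
First convert: f = 1.979e6 PHz = 1.979e21 Hz.
For a photon λ = c/f, so λ = 1.515e-13 m.
Converting to fm: λ = 151.5 fm ≈ 151 fm.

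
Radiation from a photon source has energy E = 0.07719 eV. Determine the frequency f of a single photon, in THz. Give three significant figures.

18.7 THz

Take h = 6.62607015 × 10^-34 J·s, 1 eV = 1.602176634 × 10^-19 J.
In SI units: E = 0.07719 eV = 1.2367 × 10^-20 J.
For a photon f = E/h, so f = 1.866 × 10^13 Hz.
Converting to THz: f = 18.66 THz ≈ 18.7 THz.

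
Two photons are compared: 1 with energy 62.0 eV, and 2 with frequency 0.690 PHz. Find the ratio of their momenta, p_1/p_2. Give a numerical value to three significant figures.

p_1 = 3.313e-26 kg·m/s (from energy = 62.0 eV, via p = E/c).
p_2 = 1.525e-27 kg·m/s (from frequency = 0.690 PHz, via p = hf/c).
Ratio = 3.313e-26 / 1.525e-27 = 21.7.

21.7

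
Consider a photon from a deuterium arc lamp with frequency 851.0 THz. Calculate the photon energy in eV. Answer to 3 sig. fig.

3.52 eV

Take h = 6.62607015e-34 J·s, 1 eV = 1.602176634e-19 J.
First convert: f = 851.0 THz = 8.510e14 Hz.
For a photon E = hf, so E = 5.639e-19 J.
Converting to eV: E = 3.519 eV ≈ 3.52 eV.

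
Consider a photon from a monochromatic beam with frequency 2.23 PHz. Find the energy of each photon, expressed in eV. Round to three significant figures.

First convert: f = 2.23 PHz = 2.23·10^15 Hz.
Since E = hf for a photon, E = 1.478·10^-18 J.
Converting to eV: E = 9.223 eV ≈ 9.22 eV.

9.22 eV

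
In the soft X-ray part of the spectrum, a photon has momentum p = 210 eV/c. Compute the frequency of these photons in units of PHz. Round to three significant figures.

50.8 PHz

Take h = 6.62607015e-34 J·s, c = 2.99792458e8 m/s, 1 eV = 1.602176634e-19 J.
In SI units: p = 210 eV/c = 1.1223e-25 kg·m/s.
Since f = pc/h for a photon, f = 5.078e16 Hz.
Converting to PHz: f = 50.78 PHz ≈ 50.8 PHz.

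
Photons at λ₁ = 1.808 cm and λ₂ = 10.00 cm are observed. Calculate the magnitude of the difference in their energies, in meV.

0.0562 meV

Using E = hc/λ: E₁ = 1.0987e-23 J, E₂ = 1.9864e-24 J.
|ΔE| = |1.0987e-23 − 1.9864e-24| = 9.00e-24 J = 0.0562 meV.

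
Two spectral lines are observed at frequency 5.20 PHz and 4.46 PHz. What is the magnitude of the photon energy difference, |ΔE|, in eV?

3.06 eV

Using E = hf: E₁ = 3.446·10^-18 J, E₂ = 2.955·10^-18 J.
|ΔE| = |3.446·10^-18 − 2.955·10^-18| = 4.90·10^-19 J = 3.06 eV.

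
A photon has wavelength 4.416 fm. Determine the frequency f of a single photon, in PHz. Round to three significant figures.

6.79e7 PHz

Use c = 2.99792458e8 m/s.
First convert: λ = 4.416 fm = 4.416e-15 m.
Apply f = c/λ: f = 6.789e22 Hz.
Converting to PHz: f = 6.789e7 PHz ≈ 6.79e7 PHz.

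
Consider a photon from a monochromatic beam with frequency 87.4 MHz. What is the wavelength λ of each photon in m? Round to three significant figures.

In SI units: f = 87.4 MHz = 8.74e7 Hz.
Apply λ = c/f: λ = 3.430 m.
So λ ≈ 3.43 m.

3.43 m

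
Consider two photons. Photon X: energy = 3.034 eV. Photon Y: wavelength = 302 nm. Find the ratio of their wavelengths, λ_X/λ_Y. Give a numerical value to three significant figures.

λ_X = 4.086e-7 m (from energy = 3.034 eV, via λ = hc/E).
λ_Y = 3.020e-7 m (from wavelength = 302 nm, via λ given directly).
Ratio = 4.086e-7 / 3.020e-7 = 1.35.

1.35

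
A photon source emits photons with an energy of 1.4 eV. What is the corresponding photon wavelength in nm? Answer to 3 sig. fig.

886 nm

Convert to SI: E = 1.4 eV = 2.2430 × 10^-19 J.
For a photon λ = hc/E, so λ = 8.856 × 10^-7 m.
Converting to nm: λ = 885.6 nm ≈ 886 nm.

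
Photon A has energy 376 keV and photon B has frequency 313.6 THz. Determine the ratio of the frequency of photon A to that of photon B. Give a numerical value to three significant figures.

2.90e5

f_A = 9.092e19 Hz (from energy = 376 keV, via f = E/h).
f_B = 3.136e14 Hz (from frequency = 313.6 THz, via f given directly).
Ratio = 9.092e19 / 3.136e14 = 2.90e5.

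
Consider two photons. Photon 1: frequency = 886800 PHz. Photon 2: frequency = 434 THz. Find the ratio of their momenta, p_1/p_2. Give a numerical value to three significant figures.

p_1 = 1.960·10^-21 kg·m/s (from frequency = 886800 PHz, via p = hf/c).
p_2 = 9.592·10^-28 kg·m/s (from frequency = 434 THz, via p = hf/c).
Ratio = 1.960·10^-21 / 9.592·10^-28 = 2.04·10^6.

2.04·10^6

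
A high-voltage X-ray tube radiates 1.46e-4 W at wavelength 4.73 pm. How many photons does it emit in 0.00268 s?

9.32e6 photons

Total energy: E_total = P·t = 1.46e-4 × 0.00268 = 3.913e-7 J.
Per-photon energy: E = 4.200e-14 J.
N = E_total / E_photon = 9.32e6.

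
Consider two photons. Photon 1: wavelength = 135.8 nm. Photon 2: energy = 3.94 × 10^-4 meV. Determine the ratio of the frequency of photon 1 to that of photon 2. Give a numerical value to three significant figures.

f_1 = 2.208 × 10^15 Hz (from wavelength = 135.8 nm, via f = c/λ).
f_2 = 9.527 × 10^7 Hz (from energy = 3.94 × 10^-4 meV, via f = E/h).
Ratio = 2.208 × 10^15 / 9.527 × 10^7 = 2.32 × 10^7.

2.32 × 10^7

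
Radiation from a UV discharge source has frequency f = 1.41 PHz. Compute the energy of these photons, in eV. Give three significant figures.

5.83 eV

First convert: f = 1.41 PHz = 1.41e15 Hz.
Since E = hf for a photon, E = 9.343e-19 J.
Converting to eV: E = 5.831 eV ≈ 5.83 eV.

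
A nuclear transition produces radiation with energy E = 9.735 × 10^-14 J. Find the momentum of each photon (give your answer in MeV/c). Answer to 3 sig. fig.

Take c = 2.99792458 × 10^8 m/s, 1 eV = 1.602176634 × 10^-19 J.
The photon relation is p = E/c, giving p = 3.247 × 10^-22 kg·m/s.
Converting to MeV/c: p = 0.6076 MeV/c ≈ 0.608 MeV/c.

0.608 MeV/c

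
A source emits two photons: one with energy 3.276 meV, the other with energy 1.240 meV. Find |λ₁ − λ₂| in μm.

Using λ = hc/E: λ₁ = 3.7846e-4 m, λ₂ = 9.9987e-4 m.
|Δλ| = |3.7846e-4 − 9.9987e-4| = 6.21e-4 m = 621 μm.

621 μm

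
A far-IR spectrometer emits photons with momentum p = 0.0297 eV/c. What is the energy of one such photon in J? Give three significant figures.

Convert to SI: p = 0.0297 eV/c = 1.5873 × 10^-29 kg·m/s.
The photon relation is E = pc, giving E = 4.758 × 10^-21 J.
So E ≈ 4.76 × 10^-21 J.

4.76 × 10^-21 J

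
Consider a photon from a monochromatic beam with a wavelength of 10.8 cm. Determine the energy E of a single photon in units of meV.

In SI units: λ = 10.8 cm = 0.108 m.
Since E = hc/λ for a photon, E = 1.839 × 10^-24 J.
Converting to meV: E = 0.01148 meV ≈ 0.0115 meV.

0.0115 meV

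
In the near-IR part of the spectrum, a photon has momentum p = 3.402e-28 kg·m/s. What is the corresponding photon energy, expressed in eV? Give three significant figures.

(c = 2.99792458e8 m/s, 1 eV = 1.602176634e-19 J.)
The photon relation is E = pc, giving E = 1.020e-19 J.
Converting to eV: E = 0.6366 eV ≈ 0.637 eV.

0.637 eV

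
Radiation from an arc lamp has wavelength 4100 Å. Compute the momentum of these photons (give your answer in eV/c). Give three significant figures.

3.02 eV/c

Convert to SI: λ = 4100 Å = 4.1 × 10^-7 m.
The photon relation is p = h/λ, giving p = 1.616 × 10^-27 kg·m/s.
Converting to eV/c: p = 3.024 eV/c ≈ 3.02 eV/c.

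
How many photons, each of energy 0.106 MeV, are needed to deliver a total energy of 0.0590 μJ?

Per-photon energy: E = 1.698e-14 J (from energy = 0.106 MeV).
N = E_total / E_photon = 5.90e-8 J / 1.698e-14 J = 3.47e6.

3.47e6 photons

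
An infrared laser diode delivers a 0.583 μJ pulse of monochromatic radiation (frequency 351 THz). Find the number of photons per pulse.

2.51 × 10^12 photons

Per-photon energy: E = 2.326 × 10^-19 J (from frequency = 351 THz).
N = E_total / E_photon = 5.83 × 10^-7 J / 2.326 × 10^-19 J = 2.51 × 10^12.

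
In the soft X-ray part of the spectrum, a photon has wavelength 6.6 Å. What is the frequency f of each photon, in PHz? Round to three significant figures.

(c = 2.99792458 × 10^8 m/s.)
Convert to SI: λ = 6.6 Å = 6.6 × 10^-10 m.
Since f = c/λ for a photon, f = 4.542 × 10^17 Hz.
Converting to PHz: f = 454.2 PHz ≈ 454 PHz.

454 PHz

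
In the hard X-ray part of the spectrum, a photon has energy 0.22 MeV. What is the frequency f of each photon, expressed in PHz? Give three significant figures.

Convert to SI: E = 0.22 MeV = 3.5248e-14 J.
For a photon f = E/h, so f = 5.320e19 Hz.
Converting to PHz: f = 53200 PHz ≈ 5.32e4 PHz.

5.32e4 PHz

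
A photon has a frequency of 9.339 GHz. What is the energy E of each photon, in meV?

0.0386 meV

(h = 6.62607015e-34 J·s, 1 eV = 1.602176634e-19 J.)
In SI units: f = 9.339 GHz = 9.339e9 Hz.
The photon relation is E = hf, giving E = 6.188e-24 J.
Converting to meV: E = 0.03862 meV ≈ 0.0386 meV.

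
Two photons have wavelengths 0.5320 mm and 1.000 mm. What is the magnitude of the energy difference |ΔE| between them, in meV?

Using E = hc/λ: E₁ = 3.7339 × 10^-22 J, E₂ = 1.9864 × 10^-22 J.
|ΔE| = |3.7339 × 10^-22 − 1.9864 × 10^-22| = 1.75 × 10^-22 J = 1.09 meV.

1.09 meV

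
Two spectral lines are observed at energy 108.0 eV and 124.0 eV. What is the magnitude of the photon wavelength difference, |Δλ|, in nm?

Using λ = hc/E: λ₁ = 1.1480 × 10^-8 m, λ₂ = 9.9987 × 10^-9 m.
|Δλ| = |1.1480 × 10^-8 − 9.9987 × 10^-9| = 1.48 × 10^-9 m = 1.48 nm.

1.48 nm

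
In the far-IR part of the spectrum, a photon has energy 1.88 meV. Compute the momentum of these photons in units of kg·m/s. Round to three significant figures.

Convert to SI: E = 1.88 meV = 3.0121e-22 J.
Since p = E/c for a photon, p = 1.005e-30 kg·m/s.
So p ≈ 1.00e-30 kg·m/s.

1.00e-30 kg·m/s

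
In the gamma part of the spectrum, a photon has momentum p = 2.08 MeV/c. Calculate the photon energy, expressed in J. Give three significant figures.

3.33e-13 J

Use c = 2.99792458e8 m/s, 1 eV = 1.602176634e-19 J.
First convert: p = 2.08 MeV/c = 1.1116e-21 kg·m/s.
Apply E = pc: E = 3.333e-13 J.
So E ≈ 3.33e-13 J.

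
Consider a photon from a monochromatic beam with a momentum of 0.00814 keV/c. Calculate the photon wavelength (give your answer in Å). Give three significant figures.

1520 Å

Use h = 6.62607015e-34 J·s, c = 2.99792458e8 m/s, 1 eV = 1.602176634e-19 J.
In SI units: p = 0.00814 keV/c = 4.3502e-27 kg·m/s.
For a photon λ = h/p, so λ = 1.523e-7 m.
Converting to Å: λ = 1523 Å ≈ 1520 Å.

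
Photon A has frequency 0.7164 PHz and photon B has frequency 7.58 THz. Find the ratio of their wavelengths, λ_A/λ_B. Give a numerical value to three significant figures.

λ_A = 4.185·10^-7 m (from frequency = 0.7164 PHz, via λ = c/f).
λ_B = 3.955·10^-5 m (from frequency = 7.58 THz, via λ = c/f).
Ratio = 4.185·10^-7 / 3.955·10^-5 = 0.0106.

0.0106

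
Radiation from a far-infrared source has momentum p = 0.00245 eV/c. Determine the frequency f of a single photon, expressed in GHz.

592 GHz

Use h = 6.62607015 × 10^-34 J·s, c = 2.99792458 × 10^8 m/s, 1 eV = 1.602176634 × 10^-19 J.
Convert to SI: p = 0.00245 eV/c = 1.3094 × 10^-30 kg·m/s.
Apply f = pc/h: f = 5.924 × 10^11 Hz.
Converting to GHz: f = 592.4 GHz ≈ 592 GHz.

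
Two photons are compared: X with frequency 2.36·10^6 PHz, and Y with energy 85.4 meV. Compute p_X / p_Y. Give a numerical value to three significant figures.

p_X = 5.216·10^-21 kg·m/s (from frequency = 2.36·10^6 PHz, via p = hf/c).
p_Y = 4.564·10^-29 kg·m/s (from energy = 85.4 meV, via p = E/c).
Ratio = 5.216·10^-21 / 4.564·10^-29 = 1.14·10^8.

1.14·10^8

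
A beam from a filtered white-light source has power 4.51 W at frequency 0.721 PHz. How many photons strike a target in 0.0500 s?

4.72 × 10^17 photons

Total energy: E_total = P·t = 4.51 × 0.0500 = 0.2255 J.
Per-photon energy: E = 4.777 × 10^-19 J.
N = E_total / E_photon = 4.72 × 10^17.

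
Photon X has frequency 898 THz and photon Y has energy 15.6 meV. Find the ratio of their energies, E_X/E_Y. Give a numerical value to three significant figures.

E_X = 5.950e-19 J (from frequency = 898 THz, via E = hf).
E_Y = 2.499e-21 J (from energy = 15.6 meV, via E given directly).
Ratio = 5.950e-19 / 2.499e-21 = 238.

238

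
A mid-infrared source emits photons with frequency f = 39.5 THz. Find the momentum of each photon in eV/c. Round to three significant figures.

In SI units: f = 39.5 THz = 3.95·10^13 Hz.
The photon relation is p = hf/c, giving p = 8.730·10^-29 kg·m/s.
Converting to eV/c: p = 0.1634 eV/c ≈ 0.163 eV/c.

0.163 eV/c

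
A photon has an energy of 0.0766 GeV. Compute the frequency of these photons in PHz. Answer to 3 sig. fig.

1.85·10^7 PHz

Convert to SI: E = 0.0766 GeV = 1.2273·10^-11 J.
For a photon f = E/h, so f = 1.852·10^22 Hz.
Converting to PHz: f = 1.852·10^7 PHz ≈ 1.85·10^7 PHz.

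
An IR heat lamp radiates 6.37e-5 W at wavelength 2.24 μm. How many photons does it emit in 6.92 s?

Total energy: E_total = P·t = 6.37e-5 × 6.92 = 4.408e-4 J.
Per-photon energy: E = 8.868e-20 J.
N = E_total / E_photon = 4.97e15.

4.97e15 photons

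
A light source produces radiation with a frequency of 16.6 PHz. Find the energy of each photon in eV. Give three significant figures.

68.7 eV

In SI units: f = 16.6 PHz = 1.66e16 Hz.
Apply E = hf: E = 1.100e-17 J.
Converting to eV: E = 68.65 eV ≈ 68.7 eV.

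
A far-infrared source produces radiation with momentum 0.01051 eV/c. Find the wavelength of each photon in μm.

(h = 6.62607015e-34 J·s, c = 2.99792458e8 m/s, 1 eV = 1.602176634e-19 J.)
First convert: p = 0.01051 eV/c = 5.6168e-30 kg·m/s.
For a photon λ = h/p, so λ = 1.180e-4 m.
Converting to μm: λ = 118.0 μm ≈ 118 μm.

118 μm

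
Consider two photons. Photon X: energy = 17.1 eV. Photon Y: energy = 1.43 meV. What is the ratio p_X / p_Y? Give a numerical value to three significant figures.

p_X = 9.139 × 10^-27 kg·m/s (from energy = 17.1 eV, via p = E/c).
p_Y = 7.642 × 10^-31 kg·m/s (from energy = 1.43 meV, via p = E/c).
Ratio = 9.139 × 10^-27 / 7.642 × 10^-31 = 1.20 × 10^4.

1.20 × 10^4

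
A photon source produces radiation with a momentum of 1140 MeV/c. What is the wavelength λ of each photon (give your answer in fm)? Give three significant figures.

1.09 fm

Take h = 6.62607015e-34 J·s, c = 2.99792458e8 m/s, 1 eV = 1.602176634e-19 J.
In SI units: p = 1140 MeV/c = 6.0925e-19 kg·m/s.
Apply λ = h/p: λ = 1.088e-15 m.
Converting to fm: λ = 1.088 fm ≈ 1.09 fm.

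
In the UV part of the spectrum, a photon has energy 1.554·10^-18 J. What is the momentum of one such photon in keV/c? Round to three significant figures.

Since p = E/c for a photon, p = 5.184·10^-27 kg·m/s.
Converting to keV/c: p = 0.009699 keV/c ≈ 9.70·10^-3 keV/c.

9.70·10^-3 keV/c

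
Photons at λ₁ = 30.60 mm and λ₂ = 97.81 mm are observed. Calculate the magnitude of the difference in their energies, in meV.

Using E = hc/λ: E₁ = 6.4917·10^-24 J, E₂ = 2.0309·10^-24 J.
|ΔE| = |6.4917·10^-24 − 2.0309·10^-24| = 4.46·10^-24 J = 0.0278 meV.

0.0278 meV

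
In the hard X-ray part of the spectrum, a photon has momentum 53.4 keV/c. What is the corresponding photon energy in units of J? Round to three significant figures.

Take c = 2.99792458e8 m/s, 1 eV = 1.602176634e-19 J.
First convert: p = 53.4 keV/c = 2.8538e-23 kg·m/s.
Since E = pc for a photon, E = 8.556e-15 J.
So E ≈ 8.56e-15 J.

8.56e-15 J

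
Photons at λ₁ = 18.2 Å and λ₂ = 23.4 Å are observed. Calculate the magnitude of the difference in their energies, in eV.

Using E = hc/λ: E₁ = 1.091e-16 J, E₂ = 8.489e-17 J.
|ΔE| = |1.091e-16 − 8.489e-17| = 2.43e-17 J = 151 eV.

151 eV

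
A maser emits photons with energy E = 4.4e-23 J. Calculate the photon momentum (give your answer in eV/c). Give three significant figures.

2.75e-4 eV/c

The photon relation is p = E/c, giving p = 1.468e-31 kg·m/s.
Converting to eV/c: p = 2.746e-4 eV/c ≈ 2.75e-4 eV/c.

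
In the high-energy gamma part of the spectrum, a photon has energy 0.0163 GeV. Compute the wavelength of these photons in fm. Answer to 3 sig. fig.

76.1 fm

Convert to SI: E = 0.0163 GeV = 2.6115e-12 J.
Since λ = hc/E for a photon, λ = 7.606e-14 m.
Converting to fm: λ = 76.06 fm ≈ 76.1 fm.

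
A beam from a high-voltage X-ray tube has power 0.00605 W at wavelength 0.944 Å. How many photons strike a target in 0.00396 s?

Total energy: E_total = P·t = 0.00605 × 0.00396 = 2.396·10^-5 J.
Per-photon energy: E = 2.104·10^-15 J.
N = E_total / E_photon = 1.14·10^10.

1.14·10^10 photons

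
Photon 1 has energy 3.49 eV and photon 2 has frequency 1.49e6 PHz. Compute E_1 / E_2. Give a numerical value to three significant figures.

E_1 = 5.592e-19 J (from energy = 3.49 eV, via E given directly).
E_2 = 9.873e-13 J (from frequency = 1.49e6 PHz, via E = hf).
Ratio = 5.592e-19 / 9.873e-13 = 5.66e-7.

5.66e-7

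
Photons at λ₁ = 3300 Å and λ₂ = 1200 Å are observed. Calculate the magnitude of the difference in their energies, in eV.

Using E = hc/λ: E₁ = 6.020e-19 J, E₂ = 1.655e-18 J.
|ΔE| = |6.020e-19 − 1.655e-18| = 1.05e-18 J = 6.57 eV.

6.57 eV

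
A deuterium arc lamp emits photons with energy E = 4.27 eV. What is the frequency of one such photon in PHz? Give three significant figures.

1.03 PHz

First convert: E = 4.27 eV = 6.8413e-19 J.
Since f = E/h for a photon, f = 1.032e15 Hz.
Converting to PHz: f = 1.032 PHz ≈ 1.03 PHz.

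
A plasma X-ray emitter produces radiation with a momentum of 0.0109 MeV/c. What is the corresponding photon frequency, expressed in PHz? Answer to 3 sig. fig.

(h = 6.62607015·10^-34 J·s, c = 2.99792458·10^8 m/s, 1 eV = 1.602176634·10^-19 J.)
In SI units: p = 0.0109 MeV/c = 5.8253·10^-24 kg·m/s.
The photon relation is f = pc/h, giving f = 2.636·10^18 Hz.
Converting to PHz: f = 2636 PHz ≈ 2640 PHz.

2640 PHz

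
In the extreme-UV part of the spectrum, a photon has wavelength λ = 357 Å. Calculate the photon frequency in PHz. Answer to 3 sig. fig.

(c = 2.99792458·10^8 m/s.)
In SI units: λ = 357 Å = 3.57·10^-8 m.
Since f = c/λ for a photon, f = 8.398·10^15 Hz.
Converting to PHz: f = 8.398 PHz ≈ 8.40 PHz.

8.40 PHz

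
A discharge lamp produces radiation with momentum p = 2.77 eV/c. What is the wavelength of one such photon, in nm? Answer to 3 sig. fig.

448 nm

Take h = 6.62607015e-34 J·s, c = 2.99792458e8 m/s, 1 eV = 1.602176634e-19 J.
First convert: p = 2.77 eV/c = 1.4804e-27 kg·m/s.
The photon relation is λ = h/p, giving λ = 4.476e-7 m.
Converting to nm: λ = 447.6 nm ≈ 448 nm.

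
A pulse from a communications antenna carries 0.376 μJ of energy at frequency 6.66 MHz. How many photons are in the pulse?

8.52 × 10^19 photons

Per-photon energy: E = 4.413 × 10^-27 J (from frequency = 6.66 MHz).
N = E_total / E_photon = 3.76 × 10^-7 J / 4.413 × 10^-27 J = 8.52 × 10^19.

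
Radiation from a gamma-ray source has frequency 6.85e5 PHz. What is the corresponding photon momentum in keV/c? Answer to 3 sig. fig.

Use h = 6.62607015e-34 J·s, c = 2.99792458e8 m/s, 1 eV = 1.602176634e-19 J.
First convert: f = 6.85e5 PHz = 6.85e20 Hz.
Apply p = hf/c: p = 1.514e-21 kg·m/s.
Converting to keV/c: p = 2833 keV/c ≈ 2830 keV/c.

2830 keV/c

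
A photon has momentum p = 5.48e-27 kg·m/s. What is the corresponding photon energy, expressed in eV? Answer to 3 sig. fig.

Take c = 2.99792458e8 m/s, 1 eV = 1.602176634e-19 J.
Since E = pc for a photon, E = 1.643e-18 J.
Converting to eV: E = 10.25 eV ≈ 10.3 eV.

10.3 eV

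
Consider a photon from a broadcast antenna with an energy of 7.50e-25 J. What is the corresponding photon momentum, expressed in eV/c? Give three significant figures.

4.68e-6 eV/c

Use c = 2.99792458e8 m/s, 1 eV = 1.602176634e-19 J.
Since p = E/c for a photon, p = 2.502e-33 kg·m/s.
Converting to eV/c: p = 4.681e-6 eV/c ≈ 4.68e-6 eV/c.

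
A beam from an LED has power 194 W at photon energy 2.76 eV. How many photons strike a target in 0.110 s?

4.83e19 photons

Total energy: E_total = P·t = 194 × 0.110 = 21.34 J.
Per-photon energy: E = 4.422e-19 J.
N = E_total / E_photon = 4.83e19.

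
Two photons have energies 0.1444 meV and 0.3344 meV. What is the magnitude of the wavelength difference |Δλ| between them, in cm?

Using λ = hc/E: λ₁ = 0.0085862 m, λ₂ = 0.0037077 m.
|Δλ| = |0.0085862 − 0.0037077| = 0.00488 m = 0.488 cm.

0.488 cm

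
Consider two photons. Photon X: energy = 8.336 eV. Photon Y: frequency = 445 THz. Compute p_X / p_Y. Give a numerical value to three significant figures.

4.53

p_X = 4.455 × 10^-27 kg·m/s (from energy = 8.336 eV, via p = E/c).
p_Y = 9.835 × 10^-28 kg·m/s (from frequency = 445 THz, via p = hf/c).
Ratio = 4.455 × 10^-27 / 9.835 × 10^-28 = 4.53.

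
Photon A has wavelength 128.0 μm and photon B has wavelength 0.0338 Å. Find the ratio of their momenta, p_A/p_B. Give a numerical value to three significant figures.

2.64 × 10^-8

p_A = 5.177 × 10^-30 kg·m/s (from wavelength = 128.0 μm, via p = h/λ).
p_B = 1.960 × 10^-22 kg·m/s (from wavelength = 0.0338 Å, via p = h/λ).
Ratio = 5.177 × 10^-30 / 1.960 × 10^-22 = 2.64 × 10^-8.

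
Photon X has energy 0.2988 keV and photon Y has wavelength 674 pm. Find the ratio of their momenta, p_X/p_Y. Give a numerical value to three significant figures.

p_X = 1.597 × 10^-25 kg·m/s (from energy = 0.2988 keV, via p = E/c).
p_Y = 9.831 × 10^-25 kg·m/s (from wavelength = 674 pm, via p = h/λ).
Ratio = 1.597 × 10^-25 / 9.831 × 10^-25 = 0.162.

0.162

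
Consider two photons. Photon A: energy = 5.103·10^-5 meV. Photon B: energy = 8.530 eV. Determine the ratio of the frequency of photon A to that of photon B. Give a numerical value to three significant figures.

5.98·10^-9

f_A = 1.234·10^7 Hz (from energy = 5.103·10^-5 meV, via f = E/h).
f_B = 2.063·10^15 Hz (from energy = 8.530 eV, via f = E/h).
Ratio = 1.234·10^7 / 2.063·10^15 = 5.98·10^-9.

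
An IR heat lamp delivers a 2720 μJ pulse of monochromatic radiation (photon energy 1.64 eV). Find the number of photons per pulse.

1.04e16 photons

Per-photon energy: E = 2.628e-19 J (from energy = 1.64 eV).
N = E_total / E_photon = 0.00272 J / 2.628e-19 J = 1.04e16.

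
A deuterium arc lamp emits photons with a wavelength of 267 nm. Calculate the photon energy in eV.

4.64 eV

In SI units: λ = 267 nm = 2.67 × 10^-7 m.
Apply E = hc/λ: E = 7.440 × 10^-19 J.
Converting to eV: E = 4.644 eV ≈ 4.64 eV.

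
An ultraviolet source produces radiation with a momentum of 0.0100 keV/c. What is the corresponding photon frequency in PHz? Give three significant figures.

First convert: p = 0.0100 keV/c = 5.3443e-27 kg·m/s.
The photon relation is f = pc/h, giving f = 2.418e15 Hz.
Converting to PHz: f = 2.418 PHz ≈ 2.42 PHz.

2.42 PHz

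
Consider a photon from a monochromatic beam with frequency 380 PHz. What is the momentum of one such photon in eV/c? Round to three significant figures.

1570 eV/c

Use h = 6.62607015·10^-34 J·s, c = 2.99792458·10^8 m/s, 1 eV = 1.602176634·10^-19 J.
Convert to SI: f = 380 PHz = 3.80·10^17 Hz.
Apply p = hf/c: p = 8.399·10^-25 kg·m/s.
Converting to eV/c: p = 1572 eV/c ≈ 1570 eV/c.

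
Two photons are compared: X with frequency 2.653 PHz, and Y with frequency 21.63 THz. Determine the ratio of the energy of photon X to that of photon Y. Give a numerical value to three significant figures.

E_X = 1.758e-18 J (from frequency = 2.653 PHz, via E = hf).
E_Y = 1.433e-20 J (from frequency = 21.63 THz, via E = hf).
Ratio = 1.758e-18 / 1.433e-20 = 123.

123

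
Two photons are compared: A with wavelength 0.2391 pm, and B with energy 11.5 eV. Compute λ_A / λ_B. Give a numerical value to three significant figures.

λ_A = 2.391 × 10^-13 m (from wavelength = 0.2391 pm, via λ given directly).
λ_B = 1.078 × 10^-7 m (from energy = 11.5 eV, via λ = hc/E).
Ratio = 2.391 × 10^-13 / 1.078 × 10^-7 = 2.22 × 10^-6.

2.22 × 10^-6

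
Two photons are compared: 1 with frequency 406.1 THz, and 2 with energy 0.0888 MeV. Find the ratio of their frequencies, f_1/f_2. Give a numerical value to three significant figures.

f_1 = 4.061 × 10^14 Hz (from frequency = 406.1 THz, via f given directly).
f_2 = 2.147 × 10^19 Hz (from energy = 0.0888 MeV, via f = E/h).
Ratio = 4.061 × 10^14 / 2.147 × 10^19 = 1.89 × 10^-5.

1.89 × 10^-5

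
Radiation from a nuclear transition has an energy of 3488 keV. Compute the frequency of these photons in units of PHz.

In SI units: E = 3488 keV = 5.5884 × 10^-13 J.
The photon relation is f = E/h, giving f = 8.434 × 10^20 Hz.
Converting to PHz: f = 843400 PHz ≈ 8.43 × 10^5 PHz.

8.43 × 10^5 PHz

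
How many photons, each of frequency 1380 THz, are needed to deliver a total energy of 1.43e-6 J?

Per-photon energy: E = 9.144e-19 J (from frequency = 1380 THz).
N = E_total / E_photon = 1.43e-6 J / 9.144e-19 J = 1.56e12.

1.56e12 photons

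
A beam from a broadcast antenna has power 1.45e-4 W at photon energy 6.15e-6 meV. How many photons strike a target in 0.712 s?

1.05e23 photons

Total energy: E_total = P·t = 1.45e-4 × 0.712 = 1.032e-4 J.
Per-photon energy: E = 9.853e-28 J.
N = E_total / E_photon = 1.05e23.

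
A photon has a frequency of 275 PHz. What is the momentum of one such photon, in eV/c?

1140 eV/c

In SI units: f = 275 PHz = 2.75·10^17 Hz.
The photon relation is p = hf/c, giving p = 6.078·10^-25 kg·m/s.
Converting to eV/c: p = 1137 eV/c ≈ 1140 eV/c.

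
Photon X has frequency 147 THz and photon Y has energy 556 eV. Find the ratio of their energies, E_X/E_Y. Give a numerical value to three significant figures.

E_X = 9.740 × 10^-20 J (from frequency = 147 THz, via E = hf).
E_Y = 8.908 × 10^-17 J (from energy = 556 eV, via E given directly).
Ratio = 9.740 × 10^-20 / 8.908 × 10^-17 = 1.09 × 10^-3.

1.09 × 10^-3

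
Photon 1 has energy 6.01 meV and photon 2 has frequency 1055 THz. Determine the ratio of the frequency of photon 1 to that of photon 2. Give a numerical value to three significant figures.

f_1 = 1.453e12 Hz (from energy = 6.01 meV, via f = E/h).
f_2 = 1.055e15 Hz (from frequency = 1055 THz, via f given directly).
Ratio = 1.453e12 / 1.055e15 = 1.38e-3.

1.38e-3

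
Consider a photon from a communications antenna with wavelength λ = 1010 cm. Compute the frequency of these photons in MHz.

29.7 MHz

Use c = 2.99792458 × 10^8 m/s.
First convert: λ = 1010 cm = 10.1 m.
Since f = c/λ for a photon, f = 2.968 × 10^7 Hz.
Converting to MHz: f = 29.68 MHz ≈ 29.7 MHz.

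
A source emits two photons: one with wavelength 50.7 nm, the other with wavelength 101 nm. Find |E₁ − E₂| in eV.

Using E = hc/λ: E₁ = 3.918e-18 J, E₂ = 1.967e-18 J.
|ΔE| = |3.918e-18 − 1.967e-18| = 1.95e-18 J = 12.2 eV.

12.2 eV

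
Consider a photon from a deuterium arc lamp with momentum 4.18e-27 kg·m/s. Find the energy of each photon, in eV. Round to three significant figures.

(c = 2.99792458e8 m/s, 1 eV = 1.602176634e-19 J.)
Since E = pc for a photon, E = 1.253e-18 J.
Converting to eV: E = 7.821 eV ≈ 7.82 eV.

7.82 eV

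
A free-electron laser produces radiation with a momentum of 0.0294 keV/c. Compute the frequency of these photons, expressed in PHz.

7.11 PHz

Use h = 6.62607015 × 10^-34 J·s, c = 2.99792458 × 10^8 m/s, 1 eV = 1.602176634 × 10^-19 J.
In SI units: p = 0.0294 keV/c = 1.5712 × 10^-26 kg·m/s.
For a photon f = pc/h, so f = 7.109 × 10^15 Hz.
Converting to PHz: f = 7.109 PHz ≈ 7.11 PHz.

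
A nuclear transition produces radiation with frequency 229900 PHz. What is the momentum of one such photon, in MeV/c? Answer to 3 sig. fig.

0.951 MeV/c

Convert to SI: f = 229900 PHz = 2.299 × 10^20 Hz.
Apply p = hf/c: p = 5.081 × 10^-22 kg·m/s.
Converting to MeV/c: p = 0.9508 MeV/c ≈ 0.951 MeV/c.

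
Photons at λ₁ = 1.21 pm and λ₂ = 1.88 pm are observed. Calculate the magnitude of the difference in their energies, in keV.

365 keV

Using E = hc/λ: E₁ = 1.642e-13 J, E₂ = 1.057e-13 J.
|ΔE| = |1.642e-13 − 1.057e-13| = 5.85e-14 J = 365 keV.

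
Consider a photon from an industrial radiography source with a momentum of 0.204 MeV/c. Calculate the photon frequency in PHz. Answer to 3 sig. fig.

4.93e4 PHz

(h = 6.62607015e-34 J·s, c = 2.99792458e8 m/s, 1 eV = 1.602176634e-19 J.)
First convert: p = 0.204 MeV/c = 1.0902e-22 kg·m/s.
Apply f = pc/h: f = 4.933e19 Hz.
Converting to PHz: f = 49330 PHz ≈ 4.93e4 PHz.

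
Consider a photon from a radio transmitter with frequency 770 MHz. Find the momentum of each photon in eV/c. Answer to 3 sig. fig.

Convert to SI: f = 770 MHz = 7.7 × 10^8 Hz.
For a photon p = hf/c, so p = 1.702 × 10^-33 kg·m/s.
Converting to eV/c: p = 3.184 × 10^-6 eV/c ≈ 3.18 × 10^-6 eV/c.

3.18 × 10^-6 eV/c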